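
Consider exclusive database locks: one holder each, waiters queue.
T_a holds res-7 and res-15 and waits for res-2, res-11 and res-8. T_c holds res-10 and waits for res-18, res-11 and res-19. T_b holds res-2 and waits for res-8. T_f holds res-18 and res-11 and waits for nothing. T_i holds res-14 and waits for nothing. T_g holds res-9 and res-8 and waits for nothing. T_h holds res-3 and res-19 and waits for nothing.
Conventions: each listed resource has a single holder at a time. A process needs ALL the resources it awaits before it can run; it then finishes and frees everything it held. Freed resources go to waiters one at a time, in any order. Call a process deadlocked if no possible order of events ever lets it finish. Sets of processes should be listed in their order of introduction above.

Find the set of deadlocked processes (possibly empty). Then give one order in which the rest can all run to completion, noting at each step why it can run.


Nothing here is deadlocked.
Key observation: the wait relation is loop-free; peeling off processes with no waits unwinds the whole state.
The rest can finish in the order T_f, T_g, T_b, T_a, T_i, T_h, T_c.
Verifying each step:
  run T_f (it waits on nothing); releases res-18 and res-11
  run T_g (it waits on nothing); releases res-9 and res-8
  T_b: everything it awaited (res-8) is free; runs, freeing res-2
  T_a: everything it awaited (res-2, res-11 and res-8) is free; runs, freeing res-7 and res-15
  run T_i (it waits on nothing); releases res-14
  run T_h (it waits on nothing); releases res-3 and res-19
  T_c: everything it awaited (res-18, res-11 and res-19) is free; runs, freeing res-10


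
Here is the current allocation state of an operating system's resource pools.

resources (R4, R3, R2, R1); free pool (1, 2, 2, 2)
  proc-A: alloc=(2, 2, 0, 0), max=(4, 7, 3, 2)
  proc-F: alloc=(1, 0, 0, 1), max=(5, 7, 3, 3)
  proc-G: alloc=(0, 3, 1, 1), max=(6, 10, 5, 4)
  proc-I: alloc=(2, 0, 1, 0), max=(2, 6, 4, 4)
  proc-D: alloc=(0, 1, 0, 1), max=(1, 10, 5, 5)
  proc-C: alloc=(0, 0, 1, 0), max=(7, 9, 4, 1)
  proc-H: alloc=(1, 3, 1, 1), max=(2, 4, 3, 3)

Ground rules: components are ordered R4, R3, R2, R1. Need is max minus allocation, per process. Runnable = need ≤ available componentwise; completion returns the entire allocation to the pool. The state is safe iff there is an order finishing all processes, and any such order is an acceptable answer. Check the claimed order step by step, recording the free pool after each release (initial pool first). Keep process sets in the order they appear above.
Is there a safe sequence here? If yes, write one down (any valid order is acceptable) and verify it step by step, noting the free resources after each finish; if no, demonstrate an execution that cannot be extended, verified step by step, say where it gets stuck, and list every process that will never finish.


SAFE. One safe sequence: proc-H, proc-A, proc-F, proc-I, proc-G, proc-C, proc-D.
Key observation: the first exact fit in this order is proc-H — it needs (1, 1, 2, 2) with (1, 2, 2, 2) free, meeting a requested resource to the last unit.
Walking it through:
  pool = (1, 2, 2, 2)
  run proc-H (needs (1, 1, 2, 2), free (1, 2, 2, 2)); after release of (1, 3, 1, 1) the pool is (2, 5, 3, 3)
  run proc-A (needs (2, 5, 3, 2), free (2, 5, 3, 3)); after release of (2, 2, 0, 0) the pool is (4, 7, 3, 3)
  run proc-F (needs (4, 7, 3, 2), free (4, 7, 3, 3)); after release of (1, 0, 0, 1) the pool is (5, 7, 3, 4)
  run proc-I (needs (0, 6, 3, 4), free (5, 7, 3, 4)); after release of (2, 0, 1, 0) the pool is (7, 7, 4, 4)
  run proc-G (needs (6, 7, 4, 3), free (7, 7, 4, 4)); after release of (0, 3, 1, 1) the pool is (7, 10, 5, 5)
  run proc-C (needs (7, 9, 3, 1), free (7, 10, 5, 5)); after release of (0, 0, 1, 0) the pool is (7, 10, 6, 5)
  run proc-D (needs (1, 9, 5, 4), free (7, 10, 6, 5)); after release of (0, 1, 0, 1) the pool is (7, 11, 6, 6)


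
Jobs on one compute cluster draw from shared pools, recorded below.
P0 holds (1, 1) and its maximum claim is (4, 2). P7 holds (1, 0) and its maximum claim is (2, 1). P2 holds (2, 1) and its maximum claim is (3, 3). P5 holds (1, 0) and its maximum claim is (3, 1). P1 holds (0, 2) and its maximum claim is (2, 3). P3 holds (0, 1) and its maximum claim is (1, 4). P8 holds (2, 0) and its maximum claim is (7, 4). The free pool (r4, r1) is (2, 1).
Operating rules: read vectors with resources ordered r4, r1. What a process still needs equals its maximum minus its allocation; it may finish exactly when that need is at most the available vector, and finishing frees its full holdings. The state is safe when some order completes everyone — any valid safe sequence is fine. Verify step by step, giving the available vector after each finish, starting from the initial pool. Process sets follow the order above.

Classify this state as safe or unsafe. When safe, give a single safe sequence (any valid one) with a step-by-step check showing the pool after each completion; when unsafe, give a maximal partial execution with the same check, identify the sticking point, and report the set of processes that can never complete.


SAFE — a valid safe sequence is P1, P7, P2, P8, P5, P3, P0.
Key observation: P1 marks the first exact bind of the order: its need (2, 1) fits the free (2, 1) with zero slack on a requested resource.
Walking it through:
  pool = (2, 1)
  P1 needs (2, 1) <= (2, 1) -> finishes; pool += (0, 2) = (2, 3)
  P7 needs (1, 1) <= (2, 3) -> finishes; pool += (1, 0) = (3, 3)
  P2 needs (1, 2) <= (3, 3) -> finishes; pool += (2, 1) = (5, 4)
  P8 needs (5, 4) <= (5, 4) -> finishes; pool += (2, 0) = (7, 4)
  P5 needs (2, 1) <= (7, 4) -> finishes; pool += (1, 0) = (8, 4)
  P3 needs (1, 3) <= (8, 4) -> finishes; pool += (0, 1) = (8, 5)
  P0 needs (3, 1) <= (8, 5) -> finishes; pool += (1, 1) = (9, 6)


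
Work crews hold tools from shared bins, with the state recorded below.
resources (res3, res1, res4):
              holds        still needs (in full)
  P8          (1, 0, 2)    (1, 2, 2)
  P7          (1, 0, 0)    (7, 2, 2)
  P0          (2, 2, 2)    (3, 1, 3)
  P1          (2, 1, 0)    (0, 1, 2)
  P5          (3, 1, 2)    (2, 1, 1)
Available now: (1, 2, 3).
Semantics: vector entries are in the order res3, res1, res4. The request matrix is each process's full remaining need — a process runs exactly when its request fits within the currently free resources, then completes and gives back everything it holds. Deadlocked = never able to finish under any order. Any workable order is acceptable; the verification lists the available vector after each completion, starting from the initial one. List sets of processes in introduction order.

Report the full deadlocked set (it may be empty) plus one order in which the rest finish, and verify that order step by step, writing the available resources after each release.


Nothing here is deadlocked.
Key observation: there is always a runnable process — P1 first — so the state unwinds completely.
One completion order for the rest: P1, P8, P5, P0, P7. Step-by-step check:
  pool = (1, 2, 3)
  run P1 (needs (0, 1, 2), free (1, 2, 3)); after release of (2, 1, 0) the pool is (3, 3, 3)
  run P8 (needs (1, 2, 2), free (3, 3, 3)); after release of (1, 0, 2) the pool is (4, 3, 5)
  run P5 (needs (2, 1, 1), free (4, 3, 5)); after release of (3, 1, 2) the pool is (7, 4, 7)
  run P0 (needs (3, 1, 3), free (7, 4, 7)); after release of (2, 2, 2) the pool is (9, 6, 9)
  run P7 (needs (7, 2, 2), free (9, 6, 9)); after release of (1, 0, 0) the pool is (10, 6, 9)


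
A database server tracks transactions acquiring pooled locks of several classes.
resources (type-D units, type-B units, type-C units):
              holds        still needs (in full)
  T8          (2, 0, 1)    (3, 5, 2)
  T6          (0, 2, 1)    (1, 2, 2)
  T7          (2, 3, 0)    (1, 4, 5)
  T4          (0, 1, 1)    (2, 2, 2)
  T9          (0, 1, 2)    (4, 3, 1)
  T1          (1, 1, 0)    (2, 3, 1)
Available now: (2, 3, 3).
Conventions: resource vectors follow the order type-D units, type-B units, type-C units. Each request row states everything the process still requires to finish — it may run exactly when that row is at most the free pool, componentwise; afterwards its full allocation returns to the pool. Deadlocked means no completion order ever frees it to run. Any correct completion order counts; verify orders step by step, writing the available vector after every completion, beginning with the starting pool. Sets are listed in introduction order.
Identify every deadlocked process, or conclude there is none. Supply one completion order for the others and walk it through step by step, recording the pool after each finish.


No process is deadlocked.
Key observation: starting with T4, each completion frees enough for the next — no one is permanently blocked.
A valid finishing order for the others: T4, T1, T8, T6, T7, T9. Verifying each step:
  pool = (2, 3, 3)
  run T4 (needs (2, 2, 2), free (2, 3, 3)); after release of (0, 1, 1) the pool is (2, 4, 4)
  run T1 (needs (2, 3, 1), free (2, 4, 4)); after release of (1, 1, 0) the pool is (3, 5, 4)
  run T8 (needs (3, 5, 2), free (3, 5, 4)); after release of (2, 0, 1) the pool is (5, 5, 5)
  run T6 (needs (1, 2, 2), free (5, 5, 5)); after release of (0, 2, 1) the pool is (5, 7, 6)
  run T7 (needs (1, 4, 5), free (5, 7, 6)); after release of (2, 3, 0) the pool is (7, 10, 6)
  run T9 (needs (4, 3, 1), free (7, 10, 6)); after release of (0, 1, 2) the pool is (7, 11, 8)


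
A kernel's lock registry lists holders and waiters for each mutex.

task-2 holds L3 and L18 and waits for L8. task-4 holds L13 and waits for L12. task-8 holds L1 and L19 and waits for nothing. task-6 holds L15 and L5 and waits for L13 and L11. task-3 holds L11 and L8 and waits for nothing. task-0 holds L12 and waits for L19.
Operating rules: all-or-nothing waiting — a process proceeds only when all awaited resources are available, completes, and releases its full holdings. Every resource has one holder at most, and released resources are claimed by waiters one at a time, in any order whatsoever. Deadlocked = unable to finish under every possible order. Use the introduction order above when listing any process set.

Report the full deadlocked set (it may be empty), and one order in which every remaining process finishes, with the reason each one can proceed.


No process is deadlocked.
Key observation: the wait relation is loop-free; peeling off processes with no waits unwinds the whole state.
One completion order for the rest: task-8, task-3, task-0, task-4, task-6, task-2.
Verifying each step:
  task-8 waits on nothing -> runs at once and releases L1 and L19
  task-3 waits on nothing -> runs at once and releases L11 and L8
  task-0: everything it awaited (L19) is free; runs, freeing L12
  task-4: everything it awaited (L12) is free; runs, freeing L13
  task-6: everything it awaited (L13 and L11) is free; runs, freeing L15 and L5
  task-2: everything it awaited (L8) is free; runs, freeing L3 and L18


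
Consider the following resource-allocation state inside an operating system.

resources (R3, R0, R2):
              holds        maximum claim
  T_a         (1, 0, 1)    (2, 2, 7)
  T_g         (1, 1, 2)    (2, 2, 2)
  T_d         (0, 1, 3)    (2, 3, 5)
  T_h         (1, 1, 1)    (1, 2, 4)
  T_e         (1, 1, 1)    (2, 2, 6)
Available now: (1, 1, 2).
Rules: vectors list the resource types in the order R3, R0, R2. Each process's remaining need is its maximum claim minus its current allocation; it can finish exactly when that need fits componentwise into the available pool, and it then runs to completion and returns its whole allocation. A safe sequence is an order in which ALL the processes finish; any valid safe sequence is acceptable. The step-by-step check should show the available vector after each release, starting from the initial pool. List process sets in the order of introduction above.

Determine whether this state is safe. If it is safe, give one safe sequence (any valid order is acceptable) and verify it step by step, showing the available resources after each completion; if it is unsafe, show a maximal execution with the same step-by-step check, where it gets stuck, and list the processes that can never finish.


SAFE, for example via the order T_g, T_d, T_a, T_e, T_h.
Key observation: the first exact fit in this order is T_g — it needs (1, 1, 0) with (1, 1, 2) free, meeting a requested resource to the last unit.
Step-by-step check:
  pool = (1, 1, 2)
  T_g: need (1, 1, 0) fits (1, 1, 2); releases (1, 1, 2), pool now (2, 2, 4)
  T_d: need (2, 2, 2) fits (2, 2, 4); releases (0, 1, 3), pool now (2, 3, 7)
  T_a: need (1, 2, 6) fits (2, 3, 7); releases (1, 0, 1), pool now (3, 3, 8)
  T_e: need (1, 1, 5) fits (3, 3, 8); releases (1, 1, 1), pool now (4, 4, 9)
  T_h: need (0, 1, 3) fits (4, 4, 9); releases (1, 1, 1), pool now (5, 5, 10)


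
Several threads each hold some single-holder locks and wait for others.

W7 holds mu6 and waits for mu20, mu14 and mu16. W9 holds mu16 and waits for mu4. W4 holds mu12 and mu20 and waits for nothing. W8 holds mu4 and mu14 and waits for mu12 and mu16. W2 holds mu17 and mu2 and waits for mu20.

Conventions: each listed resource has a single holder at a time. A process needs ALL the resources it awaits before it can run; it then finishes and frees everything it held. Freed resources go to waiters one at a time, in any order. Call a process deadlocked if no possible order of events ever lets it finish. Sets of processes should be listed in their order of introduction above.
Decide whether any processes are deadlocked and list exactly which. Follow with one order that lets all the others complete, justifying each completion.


Deadlocked set: W7, W9 and W8.
Key observation: nobody on the ring W9 -> W8 -> W9 can start until another member finishes, which never happens; W7 waits into the deadlock from upstream.
A valid finishing order for the others: W4, W2.
Check, step by step:
  run W4 (it waits on nothing); releases mu12 and mu20
  run W2 (all its waits — mu20 — are resolved); releases mu17 and mu2


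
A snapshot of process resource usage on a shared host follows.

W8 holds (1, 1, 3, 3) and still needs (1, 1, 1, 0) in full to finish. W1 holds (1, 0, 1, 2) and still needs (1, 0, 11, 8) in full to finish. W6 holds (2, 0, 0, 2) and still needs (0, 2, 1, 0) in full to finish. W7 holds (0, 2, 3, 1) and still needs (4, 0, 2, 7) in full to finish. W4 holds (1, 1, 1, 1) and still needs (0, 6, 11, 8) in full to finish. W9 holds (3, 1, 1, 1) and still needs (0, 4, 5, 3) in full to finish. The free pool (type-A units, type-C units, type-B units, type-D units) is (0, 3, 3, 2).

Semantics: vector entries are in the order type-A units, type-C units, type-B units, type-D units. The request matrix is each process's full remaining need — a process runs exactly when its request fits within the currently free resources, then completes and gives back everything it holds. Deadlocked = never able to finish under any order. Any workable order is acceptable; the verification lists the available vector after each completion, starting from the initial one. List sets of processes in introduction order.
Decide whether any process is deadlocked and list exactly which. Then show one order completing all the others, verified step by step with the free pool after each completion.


Deadlocked: W1 and W4.
Key observation: W6, W8, W9, W7 can finish, but then (6, 7, 10, 9) is all there is, and the blocked group's type-B units demands exceed it.
The rest can finish in the order W6, W8, W9, W7. Walking it through:
  pool = (0, 3, 3, 2)
  run W6 (needs (0, 2, 1, 0), free (0, 3, 3, 2)); after release of (2, 0, 0, 2) the pool is (2, 3, 3, 4)
  run W8 (needs (1, 1, 1, 0), free (2, 3, 3, 4)); after release of (1, 1, 3, 3) the pool is (3, 4, 6, 7)
  run W9 (needs (0, 4, 5, 3), free (3, 4, 6, 7)); after release of (3, 1, 1, 1) the pool is (6, 5, 7, 8)
  run W7 (needs (4, 0, 2, 7), free (6, 5, 7, 8)); after release of (0, 2, 3, 1) the pool is (6, 7, 10, 9)
The blocked processes can never fit:
  W1 still needs (1, 0, 11, 8) but only (6, 7, 10, 9) is free — short on type-B units
  W4 still needs (0, 6, 11, 8) but only (6, 7, 10, 9) is free — short on type-B units


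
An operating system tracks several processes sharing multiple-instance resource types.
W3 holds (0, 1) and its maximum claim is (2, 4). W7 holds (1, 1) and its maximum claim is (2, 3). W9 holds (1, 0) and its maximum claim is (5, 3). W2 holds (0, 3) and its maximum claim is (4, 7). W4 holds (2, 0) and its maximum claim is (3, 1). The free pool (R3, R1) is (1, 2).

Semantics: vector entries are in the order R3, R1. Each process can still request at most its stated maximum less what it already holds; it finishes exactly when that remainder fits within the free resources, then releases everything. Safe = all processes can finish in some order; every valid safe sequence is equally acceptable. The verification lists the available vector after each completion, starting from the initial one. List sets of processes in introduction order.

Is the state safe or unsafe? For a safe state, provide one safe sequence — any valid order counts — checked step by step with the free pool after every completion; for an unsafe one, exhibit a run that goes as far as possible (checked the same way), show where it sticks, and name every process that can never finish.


SAFE. One safe sequence: W7, W3, W4, W2, W9.
Key observation: W7 marks the first exact bind of the order: its need (1, 2) fits the free (1, 2) with zero slack on a requested resource.
Verifying each step:
  pool = (1, 2)
  run W7 (needs (1, 2), free (1, 2)); after release of (1, 1) the pool is (2, 3)
  run W3 (needs (2, 3), free (2, 3)); after release of (0, 1) the pool is (2, 4)
  run W4 (needs (1, 1), free (2, 4)); after release of (2, 0) the pool is (4, 4)
  run W2 (needs (4, 4), free (4, 4)); after release of (0, 3) the pool is (4, 7)
  run W9 (needs (4, 3), free (4, 7)); after release of (1, 0) the pool is (5, 7)


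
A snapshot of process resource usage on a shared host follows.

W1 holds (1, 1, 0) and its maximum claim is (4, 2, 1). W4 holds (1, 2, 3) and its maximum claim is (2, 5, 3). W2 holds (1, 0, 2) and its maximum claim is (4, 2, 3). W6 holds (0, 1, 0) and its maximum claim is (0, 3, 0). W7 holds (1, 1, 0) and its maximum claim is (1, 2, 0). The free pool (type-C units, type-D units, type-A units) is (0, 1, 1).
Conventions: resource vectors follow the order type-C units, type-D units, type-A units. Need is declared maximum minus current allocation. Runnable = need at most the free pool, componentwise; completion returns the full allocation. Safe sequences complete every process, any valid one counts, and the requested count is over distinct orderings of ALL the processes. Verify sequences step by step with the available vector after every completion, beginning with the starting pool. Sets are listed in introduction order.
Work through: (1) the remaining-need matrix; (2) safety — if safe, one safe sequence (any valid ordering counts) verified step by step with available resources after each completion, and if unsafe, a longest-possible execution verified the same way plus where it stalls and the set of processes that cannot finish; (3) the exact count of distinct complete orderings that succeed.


(1) Outstanding need per process (order type-C units, type-D units, type-A units):
  W1: (3, 1, 1)
  W4: (1, 3, 0)
  W2: (3, 2, 1)
  W6: (0, 2, 0)
  W7: (0, 1, 0)
(2) The state is UNSAFE.
Key observation: type-C units is the bottleneck — with W7, W6, W4 done the pool holds (2, 5, 4), short of every remaining need.
Going as far as possible: W7, W6, W4; after that, nothing fits. Step-by-step check:
  pool = (0, 1, 1)
  W7: need (0, 1, 0) fits (0, 1, 1); releases (1, 1, 0), pool now (1, 2, 1)
  W6: need (0, 2, 0) fits (1, 2, 1); releases (0, 1, 0), pool now (1, 3, 1)
  W4: need (1, 3, 0) fits (1, 3, 1); releases (1, 2, 3), pool now (2, 5, 4)
  W1 still needs (3, 1, 1) but only (2, 5, 4) is free — short on type-C units
  W2 still needs (3, 2, 1) but only (2, 5, 4) is free — short on type-C units
Processes that can never finish: W1 and W2.
(3) Precisely 0 of the possible complete orderings are safe sequences.


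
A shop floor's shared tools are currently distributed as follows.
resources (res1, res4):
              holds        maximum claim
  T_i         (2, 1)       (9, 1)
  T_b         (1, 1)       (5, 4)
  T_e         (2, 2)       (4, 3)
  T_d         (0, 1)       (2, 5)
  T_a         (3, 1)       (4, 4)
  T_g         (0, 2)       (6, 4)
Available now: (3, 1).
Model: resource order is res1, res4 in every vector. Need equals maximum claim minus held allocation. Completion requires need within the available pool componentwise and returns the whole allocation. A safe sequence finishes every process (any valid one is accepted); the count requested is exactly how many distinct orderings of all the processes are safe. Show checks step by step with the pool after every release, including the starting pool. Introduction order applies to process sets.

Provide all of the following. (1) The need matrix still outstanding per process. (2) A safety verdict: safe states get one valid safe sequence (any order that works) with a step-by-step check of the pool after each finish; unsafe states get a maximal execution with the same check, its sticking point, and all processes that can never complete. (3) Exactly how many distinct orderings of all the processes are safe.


(1) Remaining need (order res1, res4):
  T_i: (7, 0)
  T_b: (4, 3)
  T_e: (2, 1)
  T_d: (2, 4)
  T_a: (1, 3)
  T_g: (6, 2)
(2) The state is SAFE; one workable sequence: T_e, T_a, T_b, T_d, T_g, T_i.
Key observation: at T_e the run first touches a limit — (2, 1) against (3, 1), exact on a resource it actually requests.
Check, step by step:
  pool = (3, 1)
  T_e: need (2, 1) fits (3, 1); releases (2, 2), pool now (5, 3)
  T_a: need (1, 3) fits (5, 3); releases (3, 1), pool now (8, 4)
  T_b: need (4, 3) fits (8, 4); releases (1, 1), pool now (9, 5)
  T_d: need (2, 4) fits (9, 5); releases (0, 1), pool now (9, 6)
  T_g: need (6, 2) fits (9, 6); releases (0, 2), pool now (9, 8)
  T_i: need (7, 0) fits (9, 8); releases (2, 1), pool now (11, 9)
(3) Precisely 36 of the possible complete orderings are safe sequences.


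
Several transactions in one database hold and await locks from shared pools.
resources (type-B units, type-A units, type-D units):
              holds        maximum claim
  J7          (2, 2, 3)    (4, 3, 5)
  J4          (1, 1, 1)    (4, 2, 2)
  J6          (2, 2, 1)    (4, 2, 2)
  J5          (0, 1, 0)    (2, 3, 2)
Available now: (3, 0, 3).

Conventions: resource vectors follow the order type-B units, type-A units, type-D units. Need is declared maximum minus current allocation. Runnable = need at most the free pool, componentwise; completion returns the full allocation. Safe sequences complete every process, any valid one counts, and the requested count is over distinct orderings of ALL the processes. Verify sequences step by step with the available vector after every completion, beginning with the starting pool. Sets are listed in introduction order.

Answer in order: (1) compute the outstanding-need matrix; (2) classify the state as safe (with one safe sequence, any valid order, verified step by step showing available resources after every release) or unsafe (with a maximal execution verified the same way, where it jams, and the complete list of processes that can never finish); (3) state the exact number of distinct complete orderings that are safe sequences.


(1) Outstanding need per process (order type-B units, type-A units, type-D units):
  J7: (2, 1, 2)
  J4: (3, 1, 1)
  J6: (2, 0, 1)
  J5: (2, 2, 2)
(2) SAFE, for example via the order J6, J7, J4, J5.
Key observation: every step clears its requested resources with room to spare; the minimum clearance is 1, first at J6 — (2, 0, 1) vs (3, 0, 3) free.
Check, step by step:
  pool = (3, 0, 3)
  run J6 (needs (2, 0, 1), free (3, 0, 3)); after release of (2, 2, 1) the pool is (5, 2, 4)
  run J7 (needs (2, 1, 2), free (5, 2, 4)); after release of (2, 2, 3) the pool is (7, 4, 7)
  run J4 (needs (3, 1, 1), free (7, 4, 7)); after release of (1, 1, 1) the pool is (8, 5, 8)
  run J5 (needs (2, 2, 2), free (8, 5, 8)); after release of (0, 1, 0) the pool is (8, 6, 8)
(3) Precisely 6 of the possible complete orderings are safe sequences.


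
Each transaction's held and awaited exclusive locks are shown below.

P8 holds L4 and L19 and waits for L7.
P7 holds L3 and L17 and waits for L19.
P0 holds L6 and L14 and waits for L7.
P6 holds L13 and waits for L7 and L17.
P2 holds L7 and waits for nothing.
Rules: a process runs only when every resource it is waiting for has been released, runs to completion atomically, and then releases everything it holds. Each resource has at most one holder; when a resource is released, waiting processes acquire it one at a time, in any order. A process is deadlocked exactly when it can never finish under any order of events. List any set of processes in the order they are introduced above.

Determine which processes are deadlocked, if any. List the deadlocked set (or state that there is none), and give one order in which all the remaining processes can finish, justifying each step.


Nothing here is deadlocked.
Key observation: although several processes wait, no cycle exists — each chain bottoms out at a free runner.
A valid finishing order for the others: P2, P8, P0, P7, P6.
Step-by-step check:
  run P2 (it waits on nothing); releases L7
  run P8 (all its waits — L7 — are resolved); releases L4 and L19
  run P0 (all its waits — L7 — are resolved); releases L6 and L14
  run P7 (all its waits — L19 — are resolved); releases L3 and L17
  run P6 (all its waits — L7 and L17 — are resolved); releases L13


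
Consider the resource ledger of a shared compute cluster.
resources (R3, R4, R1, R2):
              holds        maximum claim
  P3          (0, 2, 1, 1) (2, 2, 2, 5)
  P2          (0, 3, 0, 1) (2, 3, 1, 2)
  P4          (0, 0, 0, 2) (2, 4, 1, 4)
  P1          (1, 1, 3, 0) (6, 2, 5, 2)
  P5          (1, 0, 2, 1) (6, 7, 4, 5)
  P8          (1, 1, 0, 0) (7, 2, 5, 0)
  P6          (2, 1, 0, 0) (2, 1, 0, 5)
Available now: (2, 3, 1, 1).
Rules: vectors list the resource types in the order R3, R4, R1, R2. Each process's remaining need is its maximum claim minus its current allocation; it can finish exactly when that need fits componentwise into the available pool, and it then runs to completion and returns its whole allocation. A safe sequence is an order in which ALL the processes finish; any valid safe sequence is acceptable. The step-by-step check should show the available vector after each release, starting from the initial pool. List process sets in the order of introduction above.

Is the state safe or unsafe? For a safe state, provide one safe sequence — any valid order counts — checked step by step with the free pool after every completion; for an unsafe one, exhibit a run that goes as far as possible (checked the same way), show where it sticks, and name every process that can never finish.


UNSAFE.
Key observation: R3 is the bottleneck — with P2, P4, P3, P6 done the pool holds (4, 9, 2, 5), short of every remaining need.
Going as far as possible: P2, P4, P3, P6; after that, nothing fits. Verifying each step:
  pool = (2, 3, 1, 1)
  P2 needs (2, 0, 1, 1) <= (2, 3, 1, 1) -> finishes; pool += (0, 3, 0, 1) = (2, 6, 1, 2)
  P4 needs (2, 4, 1, 2) <= (2, 6, 1, 2) -> finishes; pool += (0, 0, 0, 2) = (2, 6, 1, 4)
  P3 needs (2, 0, 1, 4) <= (2, 6, 1, 4) -> finishes; pool += (0, 2, 1, 1) = (2, 8, 2, 5)
  P6 needs (0, 0, 0, 5) <= (2, 8, 2, 5) -> finishes; pool += (2, 1, 0, 0) = (4, 9, 2, 5)
  P1 still needs (5, 1, 2, 2) but only (4, 9, 2, 5) is free — short on R3
  P5 still needs (5, 7, 2, 4) but only (4, 9, 2, 5) is free — short on R3
  P8 still needs (6, 1, 5, 0) but only (4, 9, 2, 5) is free — short on R3 and R1
Permanently blocked: P1, P5 and P8.


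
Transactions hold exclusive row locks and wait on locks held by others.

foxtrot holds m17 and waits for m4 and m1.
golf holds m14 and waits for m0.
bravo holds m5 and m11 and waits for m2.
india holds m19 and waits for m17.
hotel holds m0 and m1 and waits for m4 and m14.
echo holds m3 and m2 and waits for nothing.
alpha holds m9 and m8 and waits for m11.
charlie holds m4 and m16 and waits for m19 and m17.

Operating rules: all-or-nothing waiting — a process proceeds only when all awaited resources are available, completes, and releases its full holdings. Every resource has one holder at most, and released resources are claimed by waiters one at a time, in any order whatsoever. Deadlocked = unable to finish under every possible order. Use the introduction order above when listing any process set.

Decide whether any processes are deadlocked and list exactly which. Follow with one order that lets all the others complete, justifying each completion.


Deadlocked: foxtrot, golf, india, hotel and charlie.
Key observation: nobody on the ring hotel -> golf -> hotel can start until another member finishes, which never happens; foxtrot, india and charlie are caught in further circular waits.
The rest can finish in the order echo, bravo, alpha.
Step-by-step check:
  run echo (it waits on nothing); releases m3 and m2
  run bravo (all its waits — m2 — are resolved); releases m5 and m11
  run alpha (all its waits — m11 — are resolved); releases m9 and m8


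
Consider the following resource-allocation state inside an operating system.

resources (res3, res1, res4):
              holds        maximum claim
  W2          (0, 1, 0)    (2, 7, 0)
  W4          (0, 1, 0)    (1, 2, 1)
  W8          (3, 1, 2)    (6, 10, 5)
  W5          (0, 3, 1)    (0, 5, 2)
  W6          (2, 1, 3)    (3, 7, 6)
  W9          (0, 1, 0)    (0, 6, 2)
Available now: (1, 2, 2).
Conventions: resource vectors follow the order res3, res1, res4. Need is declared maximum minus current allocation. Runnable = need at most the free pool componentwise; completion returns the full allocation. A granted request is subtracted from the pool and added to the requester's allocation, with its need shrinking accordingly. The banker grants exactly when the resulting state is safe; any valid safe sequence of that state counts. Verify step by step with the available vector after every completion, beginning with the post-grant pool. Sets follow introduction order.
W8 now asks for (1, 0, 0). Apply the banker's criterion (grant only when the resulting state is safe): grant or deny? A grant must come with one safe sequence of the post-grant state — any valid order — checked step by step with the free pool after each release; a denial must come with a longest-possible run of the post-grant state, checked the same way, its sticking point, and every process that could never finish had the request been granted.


DENY — the pretend-granted state is unsafe.
Key observation: the wall is res3: completing W5, W9 brings the pool only to (0, 6, 3), and all the rest need more.
Pretend the grant happened; the run W5, W9 goes as far as possible. Verifying each step:
  pool = (0, 2, 2)
  W5: need (0, 2, 1) fits (0, 2, 2); releases (0, 3, 1), pool now (0, 5, 3)
  W9: need (0, 5, 2) fits (0, 5, 3); releases (0, 1, 0), pool now (0, 6, 3)
  blocked: W2 wants (2, 6, 0), pool (0, 6, 3) — not enough res3
  blocked: W4 wants (1, 1, 1), pool (0, 6, 3) — not enough res3
  blocked: W8 wants (2, 9, 3), pool (0, 6, 3) — not enough res3 and res1
  blocked: W6 wants (1, 6, 3), pool (0, 6, 3) — not enough res3
Post-grant, the permanently blocked set is W2, W4, W8 and W6.


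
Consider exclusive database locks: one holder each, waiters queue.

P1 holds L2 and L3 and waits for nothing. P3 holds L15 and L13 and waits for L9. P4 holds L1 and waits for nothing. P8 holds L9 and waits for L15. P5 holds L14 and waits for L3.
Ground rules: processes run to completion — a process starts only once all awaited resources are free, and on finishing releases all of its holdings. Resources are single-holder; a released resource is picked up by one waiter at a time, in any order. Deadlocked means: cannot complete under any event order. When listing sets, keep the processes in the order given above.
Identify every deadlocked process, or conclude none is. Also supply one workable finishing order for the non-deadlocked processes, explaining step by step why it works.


Deadlocked set: P3 and P8.
Key observation: the cycle P3 -> P8 -> P3 can never break — each member waits on the next; no other process is dragged down with it.
The rest can finish in the order P1, P5, P4.
Verifying each step:
  P1 waits on nothing -> runs at once and releases L2 and L3
  P5: everything it awaited (L3) is free; runs, freeing L14
  P4 waits on nothing -> runs at once and releases L1


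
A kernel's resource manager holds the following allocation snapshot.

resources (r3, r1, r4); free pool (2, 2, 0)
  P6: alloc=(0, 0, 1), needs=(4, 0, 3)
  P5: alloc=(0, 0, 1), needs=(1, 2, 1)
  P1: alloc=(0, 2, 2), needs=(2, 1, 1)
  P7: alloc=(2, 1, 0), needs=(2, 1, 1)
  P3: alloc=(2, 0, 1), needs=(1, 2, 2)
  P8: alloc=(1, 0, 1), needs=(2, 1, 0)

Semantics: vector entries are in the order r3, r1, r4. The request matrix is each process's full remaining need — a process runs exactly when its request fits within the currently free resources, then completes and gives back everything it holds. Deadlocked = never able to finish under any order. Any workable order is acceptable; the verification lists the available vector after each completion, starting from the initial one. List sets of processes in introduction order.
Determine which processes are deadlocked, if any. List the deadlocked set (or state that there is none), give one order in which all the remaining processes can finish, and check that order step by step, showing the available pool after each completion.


Nothing here is deadlocked.
Key observation: P8 fits the free pool immediately, and its release cascades until everyone finishes.
A valid finishing order for the others: P8, P5, P3, P6, P7, P1. Check, step by step:
  pool = (2, 2, 0)
  P8 needs (2, 1, 0) <= (2, 2, 0) -> finishes; pool += (1, 0, 1) = (3, 2, 1)
  P5 needs (1, 2, 1) <= (3, 2, 1) -> finishes; pool += (0, 0, 1) = (3, 2, 2)
  P3 needs (1, 2, 2) <= (3, 2, 2) -> finishes; pool += (2, 0, 1) = (5, 2, 3)
  P6 needs (4, 0, 3) <= (5, 2, 3) -> finishes; pool += (0, 0, 1) = (5, 2, 4)
  P7 needs (2, 1, 1) <= (5, 2, 4) -> finishes; pool += (2, 1, 0) = (7, 3, 4)
  P1 needs (2, 1, 1) <= (7, 3, 4) -> finishes; pool += (0, 2, 2) = (7, 5, 6)


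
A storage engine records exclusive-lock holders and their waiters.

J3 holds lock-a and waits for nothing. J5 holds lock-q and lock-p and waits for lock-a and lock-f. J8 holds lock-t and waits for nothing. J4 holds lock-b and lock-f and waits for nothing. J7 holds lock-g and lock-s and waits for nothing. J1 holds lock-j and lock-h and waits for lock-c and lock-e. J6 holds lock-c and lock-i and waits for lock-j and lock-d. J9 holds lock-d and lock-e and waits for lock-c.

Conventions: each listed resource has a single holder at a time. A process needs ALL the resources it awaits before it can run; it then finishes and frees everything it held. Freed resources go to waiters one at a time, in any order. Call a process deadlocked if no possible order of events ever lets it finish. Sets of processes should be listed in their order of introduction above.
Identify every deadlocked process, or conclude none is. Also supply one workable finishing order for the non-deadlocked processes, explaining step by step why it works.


Deadlocked: J1, J6 and J9.
Key observation: the wait chain closes on itself along J1 -> J6 -> J1; J9 is caught in further circular waits.
The rest can finish in the order J7, J4, J3, J8, J5.
Step-by-step check:
  run J7 (it waits on nothing); releases lock-g and lock-s
  run J4 (it waits on nothing); releases lock-b and lock-f
  run J3 (it waits on nothing); releases lock-a
  run J8 (it waits on nothing); releases lock-t
  J5: everything it awaited (lock-a and lock-f) is free; runs, freeing lock-q and lock-p


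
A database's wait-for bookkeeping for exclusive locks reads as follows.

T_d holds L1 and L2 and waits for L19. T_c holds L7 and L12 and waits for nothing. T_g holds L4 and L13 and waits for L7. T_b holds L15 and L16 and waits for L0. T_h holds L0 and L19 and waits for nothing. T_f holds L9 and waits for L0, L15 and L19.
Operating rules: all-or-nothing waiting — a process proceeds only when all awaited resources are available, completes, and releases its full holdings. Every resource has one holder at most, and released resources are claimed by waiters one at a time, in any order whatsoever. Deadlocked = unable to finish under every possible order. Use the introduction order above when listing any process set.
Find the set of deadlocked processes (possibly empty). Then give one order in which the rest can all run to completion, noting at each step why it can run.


The deadlocked set is empty.
Key observation: the wait relation is loop-free; peeling off processes with no waits unwinds the whole state.
One completion order for the rest: T_c, T_h, T_g, T_d, T_b, T_f.
Walking it through:
  run T_c (it waits on nothing); releases L7 and L12
  run T_h (it waits on nothing); releases L0 and L19
  run T_g (all its waits — L7 — are resolved); releases L4 and L13
  run T_d (all its waits — L19 — are resolved); releases L1 and L2
  run T_b (all its waits — L0 — are resolved); releases L15 and L16
  run T_f (all its waits — L0, L15 and L19 — are resolved); releases L9


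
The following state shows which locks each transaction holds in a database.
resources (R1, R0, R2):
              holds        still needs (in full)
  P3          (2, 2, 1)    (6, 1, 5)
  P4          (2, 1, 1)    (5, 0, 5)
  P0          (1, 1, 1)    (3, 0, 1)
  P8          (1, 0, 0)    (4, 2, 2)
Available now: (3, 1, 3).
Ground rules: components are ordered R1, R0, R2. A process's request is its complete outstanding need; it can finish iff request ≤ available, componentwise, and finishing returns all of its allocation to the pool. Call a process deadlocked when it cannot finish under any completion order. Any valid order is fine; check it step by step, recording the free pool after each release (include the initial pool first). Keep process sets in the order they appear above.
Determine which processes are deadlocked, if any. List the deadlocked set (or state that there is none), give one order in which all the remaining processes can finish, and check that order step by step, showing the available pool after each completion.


Deadlocked: P3 and P4.
Key observation: after P0, P8 complete, (5, 2, 4) is the best the pool ever gets, yet each leftover process wants more R2.
A valid finishing order for the others: P0, P8. Walking it through:
  pool = (3, 1, 3)
  run P0 (needs (3, 0, 1), free (3, 1, 3)); after release of (1, 1, 1) the pool is (4, 2, 4)
  run P8 (needs (4, 2, 2), free (4, 2, 4)); after release of (1, 0, 0) the pool is (5, 2, 4)
None of the blocked processes ever fits:
  P3 cannot run: need (6, 1, 5) vs free (5, 2, 4) (insufficient R1 and R2)
  P4 cannot run: need (5, 0, 5) vs free (5, 2, 4) (insufficient R2)


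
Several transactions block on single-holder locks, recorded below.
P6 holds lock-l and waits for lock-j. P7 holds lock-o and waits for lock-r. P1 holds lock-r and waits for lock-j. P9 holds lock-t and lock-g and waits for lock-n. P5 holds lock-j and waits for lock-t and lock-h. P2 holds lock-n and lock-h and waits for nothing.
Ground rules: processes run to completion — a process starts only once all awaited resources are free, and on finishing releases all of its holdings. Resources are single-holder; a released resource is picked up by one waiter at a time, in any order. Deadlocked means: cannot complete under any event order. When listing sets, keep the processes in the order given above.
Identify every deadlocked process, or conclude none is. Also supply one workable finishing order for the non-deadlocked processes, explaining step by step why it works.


Nothing here is deadlocked.
Key observation: no waiting chain loops back on itself — every chain ends at a process that waits on nothing, so everyone eventually runs.
The rest can finish in the order P2, P9, P5, P1, P7, P6.
Walking it through:
  P2: no waits; runs immediately, freeing lock-n and lock-h
  P9: everything it awaited (lock-n) is free; runs, freeing lock-t and lock-g
  P5: everything it awaited (lock-t and lock-h) is free; runs, freeing lock-j
  P1: everything it awaited (lock-j) is free; runs, freeing lock-r
  P7: everything it awaited (lock-r) is free; runs, freeing lock-o
  P6: everything it awaited (lock-j) is free; runs, freeing lock-l
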